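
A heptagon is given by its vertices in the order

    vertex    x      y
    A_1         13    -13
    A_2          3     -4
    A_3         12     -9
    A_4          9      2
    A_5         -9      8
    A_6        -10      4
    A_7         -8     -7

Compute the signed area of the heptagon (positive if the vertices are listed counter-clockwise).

272

Apply the surveyor's formula: 2A = Σ (x_i·y_{i+1} − x_{i+1}·y_i), indices taken mod 7.
Σ = (-13) + (21) + (105) + (90) + (44) + (102) + (195) = 544
Signed area = Σ/2 = 272 (positive ⇒ counter-clockwise traversal).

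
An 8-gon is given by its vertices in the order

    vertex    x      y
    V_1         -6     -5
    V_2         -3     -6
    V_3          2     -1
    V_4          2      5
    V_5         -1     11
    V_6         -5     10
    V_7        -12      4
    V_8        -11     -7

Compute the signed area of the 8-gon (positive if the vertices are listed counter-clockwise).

180.5

Apply the surveyor's formula: 2A = Σ (x_i·y_{i+1} − x_{i+1}·y_i), indices taken mod 8.
Cross-terms: 21, 15, 12, 27, 45, 100, 128, 13  ⇒  Σ = 361
Signed area = Σ/2 = 180.5 (positive ⇒ counter-clockwise traversal).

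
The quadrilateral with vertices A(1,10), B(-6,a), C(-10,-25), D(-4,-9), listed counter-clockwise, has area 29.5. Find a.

The doubled signed area Σ (x_i y_{i+1} − x_{i+1} y_i) is linear in a.
With a=0 it equals 169; the coefficient of a is 11 (from the two edges through B).
So 11·a + 169 = 2·29.5 = 59 ⇒ a = -10.

-10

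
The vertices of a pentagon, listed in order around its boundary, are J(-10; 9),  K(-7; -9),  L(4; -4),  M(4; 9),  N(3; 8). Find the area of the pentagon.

J→K: (-10)(-9) − (-7)(9) = 153
K→L: (-7)(-4) − (4)(-9) = 64
L→M: (4)(9) − (4)(-4) = 52
M→N: (4)(8) − (3)(9) = 5
N→J: (3)(9) − (-10)(8) = 107
Σ = 381
Area = |Σ|/2 = 190.5.

190.5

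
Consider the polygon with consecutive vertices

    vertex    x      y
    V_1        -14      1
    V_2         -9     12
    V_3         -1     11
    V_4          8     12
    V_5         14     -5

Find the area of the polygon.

305

Apply the surveyor's formula: 2A = Σ (x_i·y_{i+1} − x_{i+1}·y_i), indices taken mod 5.
Σ = (-159) + (-87) + (-100) + (-208) + (-56) = -610
Area = |Σ|/2 = 305.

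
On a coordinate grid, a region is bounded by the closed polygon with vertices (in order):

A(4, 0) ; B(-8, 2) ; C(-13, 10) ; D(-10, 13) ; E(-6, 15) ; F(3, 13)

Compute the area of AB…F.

181

A→B: (4)(2) − (-8)(0) = 8
B→C: (-8)(10) − (-13)(2) = -54
C→D: (-13)(13) − (-10)(10) = -69
D→E: (-10)(15) − (-6)(13) = -72
E→F: (-6)(13) − (3)(15) = -123
F→A: (3)(0) − (4)(13) = -52
Σ = -362
Area = |Σ|/2 = 181.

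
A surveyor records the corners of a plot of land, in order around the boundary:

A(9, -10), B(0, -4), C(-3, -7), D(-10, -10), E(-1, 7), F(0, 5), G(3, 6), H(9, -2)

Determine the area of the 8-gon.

Cross-terms: -36, -12, -40, -80, -5, -15, -60, -72  ⇒  Σ = -320
Area = |Σ|/2 = 160.

160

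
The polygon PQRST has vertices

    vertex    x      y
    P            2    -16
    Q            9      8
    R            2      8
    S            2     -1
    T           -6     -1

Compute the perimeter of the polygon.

|PQ| = √((7)² + (24)²) = √625 = 25
|QR| = √((-7)² + (0)²) = √49 = 7
|RS| = √((0)² + (-9)²) = √81 = 9
|ST| = √((-8)² + (0)²) = √64 = 8
|TP| = √((8)² + (-15)²) = √289 = 17
Perimeter = 25 + 7 + 9 + 8 + 17 = 66.

66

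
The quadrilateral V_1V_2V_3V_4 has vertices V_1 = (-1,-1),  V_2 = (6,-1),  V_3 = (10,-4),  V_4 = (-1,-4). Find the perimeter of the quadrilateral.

26

|V_1V_2| = √((7)² + (0)²) = √49 = 7
|V_2V_3| = √((4)² + (-3)²) = √25 = 5
|V_3V_4| = √((-11)² + (0)²) = √121 = 11
|V_4V_1| = √((0)² + (3)²) = √9 = 3
Perimeter = 7 + 5 + 11 + 3 = 26.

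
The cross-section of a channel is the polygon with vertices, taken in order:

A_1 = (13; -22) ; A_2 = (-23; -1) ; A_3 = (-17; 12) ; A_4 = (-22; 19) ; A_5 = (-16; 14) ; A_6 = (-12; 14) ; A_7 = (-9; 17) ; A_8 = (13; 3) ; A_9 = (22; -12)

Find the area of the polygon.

903.5

Σ = (-519) + (-293) + (-59) + (-4) + (-56) + (-78) + (-248) + (-222) + (-328) = -1807
Area = |Σ|/2 = 903.5.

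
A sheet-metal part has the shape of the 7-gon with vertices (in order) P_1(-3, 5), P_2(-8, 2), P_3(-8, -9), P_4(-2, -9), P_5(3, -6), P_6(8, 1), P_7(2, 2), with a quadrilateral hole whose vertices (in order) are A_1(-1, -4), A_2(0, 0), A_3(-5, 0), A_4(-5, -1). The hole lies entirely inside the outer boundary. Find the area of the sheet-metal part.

136

Outer boundary:
Cross-terms: 34, 88, 54, 39, 51, 14, 16  ⇒  Σ = 296
Area = |Σ|/2 = 148.
Hole:
Apply the shoelace (surveyor's) formula: 2A = Σ (x_i·y_{i+1} − x_{i+1}·y_i), indices taken mod 4.
Cross-terms: 0, 0, 5, 19  ⇒  Σ = 24
Area = |Σ|/2 = 12.
Net area = 148 − 12 = 136.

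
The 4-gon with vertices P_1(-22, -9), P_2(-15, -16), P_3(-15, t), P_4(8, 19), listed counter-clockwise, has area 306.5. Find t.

-25

The doubled signed area Σ (x_i y_{i+1} − x_{i+1} y_i) is linear in t.
With t=0 it equals 38; the coefficient of t is -23 (from the two edges through P_3).
So -23·t + 38 = 2·306.5 = 613 ⇒ t = -25.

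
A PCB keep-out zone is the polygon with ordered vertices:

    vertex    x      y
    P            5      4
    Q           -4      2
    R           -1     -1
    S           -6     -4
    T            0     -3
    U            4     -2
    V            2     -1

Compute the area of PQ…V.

Apply the shoelace (surveyor's) formula: 2A = Σ (x_i·y_{i+1} − x_{i+1}·y_i), indices taken mod 7.
P→Q: (5)(2) − (-4)(4) = 26
Q→R: (-4)(-1) − (-1)(2) = 6
R→S: (-1)(-4) − (-6)(-1) = -2
S→T: (-6)(-3) − (0)(-4) = 18
T→U: (0)(-2) − (4)(-3) = 12
U→V: (4)(-1) − (2)(-2) = 0
V→P: (2)(4) − (5)(-1) = 13
Σ = 73
Area = |Σ|/2 = 36.5.

36.5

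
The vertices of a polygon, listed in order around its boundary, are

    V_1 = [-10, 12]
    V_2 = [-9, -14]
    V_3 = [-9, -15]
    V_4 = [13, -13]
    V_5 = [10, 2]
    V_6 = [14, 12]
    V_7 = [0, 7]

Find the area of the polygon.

Apply the shoelace (surveyor's) formula: 2A = Σ (x_i·y_{i+1} − x_{i+1}·y_i), indices taken mod 7.
V_1→V_2: (-10)(-14) − (-9)(12) = 248
V_2→V_3: (-9)(-15) − (-9)(-14) = 9
V_3→V_4: (-9)(-13) − (13)(-15) = 312
V_4→V_5: (13)(2) − (10)(-13) = 156
V_5→V_6: (10)(12) − (14)(2) = 92
V_6→V_7: (14)(7) − (0)(12) = 98
V_7→V_1: (0)(12) − (-10)(7) = 70
Σ = 985
Area = |Σ|/2 = 492.5.

492.5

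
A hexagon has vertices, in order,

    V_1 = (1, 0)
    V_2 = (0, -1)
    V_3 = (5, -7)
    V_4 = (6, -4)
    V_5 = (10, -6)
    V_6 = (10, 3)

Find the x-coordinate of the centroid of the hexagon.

Apply Gauss's area formula. First the cross-terms c_i = x_i·y_{i+1} − x_{i+1}·y_i:
  -1, 5, 22, 4, 90, -3  ⇒  2A = 117, A = 58.5.
Then Σ (x_i + x_{i+1})·c_i = 2097, so x̄ = 2097 / (6·58.5) = 233/39.

233/39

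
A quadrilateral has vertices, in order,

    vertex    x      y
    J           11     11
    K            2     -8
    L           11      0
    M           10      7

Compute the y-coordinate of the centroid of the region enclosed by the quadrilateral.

0.375

Apply Gauss's area formula. First the cross-terms c_i = x_i·y_{i+1} − x_{i+1}·y_i:
  -110, 88, 77, 33  ⇒  2A = 88, A = 44.
Then Σ (y_i + y_{i+1})·c_i = 99, so ȳ = 99 / (6·44) = 0.375.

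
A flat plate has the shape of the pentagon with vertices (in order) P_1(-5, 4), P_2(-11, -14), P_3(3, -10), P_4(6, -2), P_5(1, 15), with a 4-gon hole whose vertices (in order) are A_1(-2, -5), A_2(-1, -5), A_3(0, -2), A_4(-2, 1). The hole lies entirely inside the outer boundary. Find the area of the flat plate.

Outer boundary:
Cross-terms: 114, 152, 54, 92, 79  ⇒  Σ = 491
Area = |Σ|/2 = 245.5.
Hole:
A_1→A_2: (-2)(-5) − (-1)(-5) = 5
A_2→A_3: (-1)(-2) − (0)(-5) = 2
A_3→A_4: (0)(1) − (-2)(-2) = -4
A_4→A_1: (-2)(-5) − (-2)(1) = 12
Σ = 15
Area = |Σ|/2 = 7.5.
Net area = 245.5 − 7.5 = 238.

238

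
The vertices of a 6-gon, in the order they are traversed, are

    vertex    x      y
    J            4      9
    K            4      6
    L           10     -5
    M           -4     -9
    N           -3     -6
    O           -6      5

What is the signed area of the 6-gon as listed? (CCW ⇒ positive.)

-165

Apply the surveyor's formula: 2A = Σ (x_i·y_{i+1} − x_{i+1}·y_i), indices taken mod 6.
Σ = (-12) + (-80) + (-110) + (-3) + (-51) + (-74) = -330
Signed area = Σ/2 = -165 (negative ⇒ clockwise traversal).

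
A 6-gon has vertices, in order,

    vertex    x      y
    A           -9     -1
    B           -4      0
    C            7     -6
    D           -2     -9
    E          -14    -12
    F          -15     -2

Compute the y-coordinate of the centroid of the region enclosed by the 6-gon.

Apply Gauss's area formula. First the cross-terms c_i = x_i·y_{i+1} − x_{i+1}·y_i:
  -4, 24, -75, -102, -152, -3  ⇒  2A = -312, A = -156.
Then Σ (y_i + y_{i+1})·c_i = 5264, so ȳ = 5264 / (6·(-156)) = -658/117.

-658/117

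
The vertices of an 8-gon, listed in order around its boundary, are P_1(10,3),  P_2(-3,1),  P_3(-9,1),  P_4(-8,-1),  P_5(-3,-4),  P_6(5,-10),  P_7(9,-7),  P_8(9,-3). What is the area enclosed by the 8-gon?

Cross-terms: 19, 6, 17, 29, 50, 55, 36, 57  ⇒  Σ = 269
Area = |Σ|/2 = 134.5.

134.5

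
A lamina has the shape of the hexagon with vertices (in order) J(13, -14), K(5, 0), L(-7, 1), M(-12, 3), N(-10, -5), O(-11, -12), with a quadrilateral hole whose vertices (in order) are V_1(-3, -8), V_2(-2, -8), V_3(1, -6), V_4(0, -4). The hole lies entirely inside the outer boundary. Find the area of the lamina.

Outer boundary:
Apply the shoelace (surveyor's) formula: 2A = Σ (x_i·y_{i+1} − x_{i+1}·y_i), indices taken mod 6.
Σ = (70) + (5) + (-9) + (90) + (65) + (310) = 531
Area = |Σ|/2 = 265.5.
Hole:
Σ = (8) + (20) + (-4) + (-12) = 12
Area = |Σ|/2 = 6.
Net area = 265.5 − 6 = 259.5.

259.5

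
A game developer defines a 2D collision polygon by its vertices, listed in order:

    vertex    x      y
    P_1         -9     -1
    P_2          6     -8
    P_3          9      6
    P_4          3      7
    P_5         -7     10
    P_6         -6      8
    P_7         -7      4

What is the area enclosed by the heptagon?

194.5

P_1→P_2: (-9)(-8) − (6)(-1) = 78
P_2→P_3: (6)(6) − (9)(-8) = 108
P_3→P_4: (9)(7) − (3)(6) = 45
P_4→P_5: (3)(10) − (-7)(7) = 79
P_5→P_6: (-7)(8) − (-6)(10) = 4
P_6→P_7: (-6)(4) − (-7)(8) = 32
P_7→P_1: (-7)(-1) − (-9)(4) = 43
Σ = 389
Area = |Σ|/2 = 194.5.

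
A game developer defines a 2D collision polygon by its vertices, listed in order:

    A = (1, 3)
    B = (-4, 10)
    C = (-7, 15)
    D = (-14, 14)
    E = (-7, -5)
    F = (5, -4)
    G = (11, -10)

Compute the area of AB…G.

Σ = (22) + (10) + (112) + (168) + (53) + (-6) + (43) = 402
Area = |Σ|/2 = 201.

201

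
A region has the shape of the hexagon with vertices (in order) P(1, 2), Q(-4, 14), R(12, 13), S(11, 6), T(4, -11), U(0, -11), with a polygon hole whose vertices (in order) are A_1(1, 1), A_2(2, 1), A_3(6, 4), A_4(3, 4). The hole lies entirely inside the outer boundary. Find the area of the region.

217.5

Outer boundary:
Apply the shoelace formula: 2A = Σ (x_i·y_{i+1} − x_{i+1}·y_i), indices taken mod 6.
P→Q: (1)(14) − (-4)(2) = 22
Q→R: (-4)(13) − (12)(14) = -220
R→S: (12)(6) − (11)(13) = -71
S→T: (11)(-11) − (4)(6) = -145
T→U: (4)(-11) − (0)(-11) = -44
U→P: (0)(2) − (1)(-11) = 11
Σ = -447
Area = |Σ|/2 = 223.5.
Hole:
Apply Gauss's area formula: 2A = Σ (x_i·y_{i+1} − x_{i+1}·y_i), indices taken mod 4.
A_1→A_2: (1)(1) − (2)(1) = -1
A_2→A_3: (2)(4) − (6)(1) = 2
A_3→A_4: (6)(4) − (3)(4) = 12
A_4→A_1: (3)(1) − (1)(4) = -1
Σ = 12
Area = |Σ|/2 = 6.
Net area = 223.5 − 6 = 217.5.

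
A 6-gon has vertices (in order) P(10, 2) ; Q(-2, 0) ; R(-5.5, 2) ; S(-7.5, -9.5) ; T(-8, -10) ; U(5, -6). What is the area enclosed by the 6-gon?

Apply Gauss's area formula: 2A = Σ (x_i·y_{i+1} − x_{i+1}·y_i), indices taken mod 6.
P→Q: (10)(0) − (-2)(2) = 4
Q→R: (-2)(2) − (-5.5)(0) = -4
R→S: (-5.5)(-9.5) − (-7.5)(2) = 67.25
S→T: (-7.5)(-10) − (-8)(-9.5) = -1
T→U: (-8)(-6) − (5)(-10) = 98
U→P: (5)(2) − (10)(-6) = 70
Σ = 234.25
Area = |Σ|/2 = 117.125.

117.125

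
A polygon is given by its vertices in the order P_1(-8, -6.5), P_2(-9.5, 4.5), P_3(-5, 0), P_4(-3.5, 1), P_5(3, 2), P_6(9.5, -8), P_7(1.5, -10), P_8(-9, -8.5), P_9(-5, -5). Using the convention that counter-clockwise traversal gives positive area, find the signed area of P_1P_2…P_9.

Apply the shoelace (surveyor's) formula: 2A = Σ (x_i·y_{i+1} − x_{i+1}·y_i), indices taken mod 9.
P_1→P_2: (-8)(4.5) − (-9.5)(-6.5) = -97.75
P_2→P_3: (-9.5)(0) − (-5)(4.5) = 22.5
P_3→P_4: (-5)(1) − (-3.5)(0) = -5
P_4→P_5: (-3.5)(2) − (3)(1) = -10
P_5→P_6: (3)(-8) − (9.5)(2) = -43
P_6→P_7: (9.5)(-10) − (1.5)(-8) = -83
P_7→P_8: (1.5)(-8.5) − (-9)(-10) = -102.75
P_8→P_9: (-9)(-5) − (-5)(-8.5) = 2.5
P_9→P_1: (-5)(-6.5) − (-8)(-5) = -7.5
Σ = -324
Signed area = Σ/2 = -162 (negative ⇒ clockwise traversal).

-162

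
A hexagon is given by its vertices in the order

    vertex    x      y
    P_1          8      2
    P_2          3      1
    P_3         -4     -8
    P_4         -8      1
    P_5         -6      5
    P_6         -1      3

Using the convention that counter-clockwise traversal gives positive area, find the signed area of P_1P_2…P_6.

Σ = (2) + (-20) + (-68) + (-34) + (-13) + (-26) = -159
Signed area = Σ/2 = -79.5 (negative ⇒ clockwise traversal).

-79.5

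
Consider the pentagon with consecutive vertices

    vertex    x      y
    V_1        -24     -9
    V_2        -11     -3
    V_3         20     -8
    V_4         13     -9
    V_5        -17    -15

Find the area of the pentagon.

Apply Gauss's area formula: 2A = Σ (x_i·y_{i+1} − x_{i+1}·y_i), indices taken mod 5.
Σ = (-27) + (148) + (-76) + (-348) + (-207) = -510
Area = |Σ|/2 = 255.

255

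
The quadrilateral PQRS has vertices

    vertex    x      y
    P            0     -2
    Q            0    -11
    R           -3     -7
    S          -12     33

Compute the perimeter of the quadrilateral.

|PQ| = √((0)² + (-9)²) = √81 = 9
|QR| = √((-3)² + (4)²) = √25 = 5
|RS| = √((-9)² + (40)²) = √1681 = 41
|SP| = √((12)² + (-35)²) = √1369 = 37
Perimeter = 9 + 5 + 41 + 37 = 92.

92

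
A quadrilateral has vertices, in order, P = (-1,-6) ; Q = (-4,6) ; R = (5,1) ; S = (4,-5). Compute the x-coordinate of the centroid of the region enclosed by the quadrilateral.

Apply the shoelace (surveyor's) formula. First the cross-terms c_i = x_i·y_{i+1} − x_{i+1}·y_i:
  -30, -34, -29, -29  ⇒  2A = -122, A = -61.
Then Σ (x_i + x_{i+1})·c_i = -232, so x̄ = -232 / (6·(-61)) = 116/183.

116/183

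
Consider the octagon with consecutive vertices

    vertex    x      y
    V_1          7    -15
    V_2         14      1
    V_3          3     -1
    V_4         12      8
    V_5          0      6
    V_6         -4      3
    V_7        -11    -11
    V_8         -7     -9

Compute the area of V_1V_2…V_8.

Apply the surveyor's formula: 2A = Σ (x_i·y_{i+1} − x_{i+1}·y_i), indices taken mod 8.
V_1→V_2: (7)(1) − (14)(-15) = 217
V_2→V_3: (14)(-1) − (3)(1) = -17
V_3→V_4: (3)(8) − (12)(-1) = 36
V_4→V_5: (12)(6) − (0)(8) = 72
V_5→V_6: (0)(3) − (-4)(6) = 24
V_6→V_7: (-4)(-11) − (-11)(3) = 77
V_7→V_8: (-11)(-9) − (-7)(-11) = 22
V_8→V_1: (-7)(-15) − (7)(-9) = 168
Σ = 599
Area = |Σ|/2 = 299.5.

299.5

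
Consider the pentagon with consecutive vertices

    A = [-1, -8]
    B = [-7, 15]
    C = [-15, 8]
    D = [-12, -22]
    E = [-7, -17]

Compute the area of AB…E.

Cross-terms: -71, 169, 426, 50, 39  ⇒  Σ = 613
Area = |Σ|/2 = 306.5.

306.5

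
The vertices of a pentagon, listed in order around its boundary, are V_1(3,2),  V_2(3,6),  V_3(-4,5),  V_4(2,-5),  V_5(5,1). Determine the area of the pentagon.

47.5

Σ = (12) + (39) + (10) + (27) + (7) = 95
Area = |Σ|/2 = 47.5.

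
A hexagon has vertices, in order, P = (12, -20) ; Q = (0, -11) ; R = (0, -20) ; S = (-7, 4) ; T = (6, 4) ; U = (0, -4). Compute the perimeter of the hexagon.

|PQ| = √((-12)² + (9)²) = √225 = 15
|QR| = √((0)² + (-9)²) = √81 = 9
|RS| = √((-7)² + (24)²) = √625 = 25
|ST| = √((13)² + (0)²) = √169 = 13
|TU| = √((-6)² + (-8)²) = √100 = 10
|UP| = √((12)² + (-16)²) = √400 = 20
Perimeter = 15 + 9 + 25 + 13 + 10 + 20 = 92.

92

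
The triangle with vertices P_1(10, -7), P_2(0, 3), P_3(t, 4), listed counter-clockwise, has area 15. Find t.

-4

Write out the shoelace sum; only the two edges meeting at P_3 involve t:
2·Area = [(0·4 − t·3) + (t·(-7) − 10·4)] + 30
       = -10·t + -10 = 30
⇒ t = -4.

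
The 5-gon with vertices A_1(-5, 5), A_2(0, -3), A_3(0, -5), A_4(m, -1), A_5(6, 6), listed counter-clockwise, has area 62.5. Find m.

4

Write out the shoelace sum; only the two edges meeting at A_4 involve m:
2·Area = [(0·(-1) − m·(-5)) + (m·6 − 6·(-1))] + 75
       = 11·m + 81 = 125
⇒ m = 4.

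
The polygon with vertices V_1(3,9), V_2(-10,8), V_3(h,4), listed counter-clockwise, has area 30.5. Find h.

The doubled signed area Σ (x_i y_{i+1} − x_{i+1} y_i) is linear in h.
With h=0 it equals 62; the coefficient of h is 1 (from the two edges through V_3).
So 1·h + 62 = 2·30.5 = 61 ⇒ h = -1.

-1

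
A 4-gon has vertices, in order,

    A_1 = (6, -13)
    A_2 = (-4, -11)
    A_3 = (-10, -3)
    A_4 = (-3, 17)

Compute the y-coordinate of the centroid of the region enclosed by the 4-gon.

-241/229

Apply the shoelace (surveyor's) formula. First the cross-terms c_i = x_i·y_{i+1} − x_{i+1}·y_i:
  -118, -98, -179, -63  ⇒  2A = -458, A = -229.
Then Σ (y_i + y_{i+1})·c_i = 1446, so ȳ = 1446 / (6·(-229)) = -241/229.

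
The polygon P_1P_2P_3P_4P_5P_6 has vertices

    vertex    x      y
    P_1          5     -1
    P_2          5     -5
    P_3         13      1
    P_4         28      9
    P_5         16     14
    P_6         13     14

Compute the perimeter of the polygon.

|P_1P_2| = √((0)² + (-4)²) = √16 = 4
|P_2P_3| = √((8)² + (6)²) = √100 = 10
|P_3P_4| = √((15)² + (8)²) = √289 = 17
|P_4P_5| = √((-12)² + (5)²) = √169 = 13
|P_5P_6| = √((-3)² + (0)²) = √9 = 3
|P_6P_1| = √((-8)² + (-15)²) = √289 = 17
Perimeter = 4 + 10 + 17 + 13 + 3 + 17 = 64.

64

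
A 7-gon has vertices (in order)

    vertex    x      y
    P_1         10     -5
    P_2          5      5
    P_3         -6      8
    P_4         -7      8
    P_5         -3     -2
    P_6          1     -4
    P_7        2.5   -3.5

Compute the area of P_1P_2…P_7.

117

Σ = (75) + (70) + (8) + (38) + (14) + (6.5) + (22.5) = 234
Area = |Σ|/2 = 117.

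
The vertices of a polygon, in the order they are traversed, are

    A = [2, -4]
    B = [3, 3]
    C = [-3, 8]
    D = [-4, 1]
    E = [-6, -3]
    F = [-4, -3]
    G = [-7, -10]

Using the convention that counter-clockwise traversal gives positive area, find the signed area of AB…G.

85.5

Apply the shoelace formula: 2A = Σ (x_i·y_{i+1} − x_{i+1}·y_i), indices taken mod 7.
Cross-terms: 18, 33, 29, 18, 6, 19, 48  ⇒  Σ = 171
Signed area = Σ/2 = 85.5 (positive ⇒ counter-clockwise traversal).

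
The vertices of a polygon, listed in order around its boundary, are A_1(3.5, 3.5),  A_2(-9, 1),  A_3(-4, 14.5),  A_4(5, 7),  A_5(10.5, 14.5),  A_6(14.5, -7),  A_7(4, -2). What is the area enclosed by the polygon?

228.375

Σ = (35) + (-126.5) + (-100.5) + (-1) + (-283.75) + (-1) + (21) = -456.75
Area = |Σ|/2 = 228.375.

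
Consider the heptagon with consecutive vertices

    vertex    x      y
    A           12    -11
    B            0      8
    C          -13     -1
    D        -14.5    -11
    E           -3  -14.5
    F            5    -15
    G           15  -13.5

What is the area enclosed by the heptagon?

388.875

Apply the surveyor's formula: 2A = Σ (x_i·y_{i+1} − x_{i+1}·y_i), indices taken mod 7.
Σ = (96) + (104) + (128.5) + (177.25) + (117.5) + (157.5) + (-3) = 777.75
Area = |Σ|/2 = 388.875.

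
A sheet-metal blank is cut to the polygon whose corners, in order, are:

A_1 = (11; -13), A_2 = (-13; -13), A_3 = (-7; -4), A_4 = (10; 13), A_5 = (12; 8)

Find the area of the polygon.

361

Apply the surveyor's formula: 2A = Σ (x_i·y_{i+1} − x_{i+1}·y_i), indices taken mod 5.
Σ = (-312) + (-39) + (-51) + (-76) + (-244) = -722
Area = |Σ|/2 = 361.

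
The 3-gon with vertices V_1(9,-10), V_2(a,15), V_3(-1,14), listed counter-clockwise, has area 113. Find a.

8

The doubled signed area Σ (x_i y_{i+1} − x_{i+1} y_i) is linear in a.
With a=0 it equals 34; the coefficient of a is 24 (from the two edges through V_2).
So 24·a + 34 = 2·113 = 226 ⇒ a = 8.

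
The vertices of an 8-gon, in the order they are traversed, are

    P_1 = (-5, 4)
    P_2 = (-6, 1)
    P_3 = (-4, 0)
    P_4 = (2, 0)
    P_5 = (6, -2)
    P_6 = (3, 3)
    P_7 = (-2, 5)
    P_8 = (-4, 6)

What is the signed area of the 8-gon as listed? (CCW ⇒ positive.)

Apply Gauss's area formula: 2A = Σ (x_i·y_{i+1} − x_{i+1}·y_i), indices taken mod 8.
Σ = (19) + (4) + (0) + (-4) + (24) + (21) + (8) + (14) = 86
Signed area = Σ/2 = 43 (positive ⇒ counter-clockwise traversal).

43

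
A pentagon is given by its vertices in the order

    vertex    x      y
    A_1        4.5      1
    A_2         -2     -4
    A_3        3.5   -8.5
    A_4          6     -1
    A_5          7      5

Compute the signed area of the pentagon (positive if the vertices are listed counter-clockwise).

42

Apply the shoelace formula: 2A = Σ (x_i·y_{i+1} − x_{i+1}·y_i), indices taken mod 5.
Σ = (-16) + (31) + (47.5) + (37) + (-15.5) = 84
Signed area = Σ/2 = 42 (positive ⇒ counter-clockwise traversal).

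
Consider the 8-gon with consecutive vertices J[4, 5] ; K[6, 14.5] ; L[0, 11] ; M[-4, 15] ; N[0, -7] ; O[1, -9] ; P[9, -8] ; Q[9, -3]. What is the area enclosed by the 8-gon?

174

Apply the shoelace formula: 2A = Σ (x_i·y_{i+1} − x_{i+1}·y_i), indices taken mod 8.
Σ = (28) + (66) + (44) + (28) + (7) + (73) + (45) + (57) = 348
Area = |Σ|/2 = 174.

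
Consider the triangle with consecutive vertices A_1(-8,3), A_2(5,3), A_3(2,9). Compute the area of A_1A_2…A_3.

Apply Gauss's area formula: 2A = Σ (x_i·y_{i+1} − x_{i+1}·y_i), indices taken mod 3.
Σ = (-39) + (39) + (78) = 78
Area = |Σ|/2 = 39.

39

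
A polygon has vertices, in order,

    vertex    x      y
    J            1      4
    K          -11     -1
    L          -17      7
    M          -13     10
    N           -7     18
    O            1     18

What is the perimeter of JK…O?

60

|JK| = √((-12)² + (-5)²) = √169 = 13
|KL| = √((-6)² + (8)²) = √100 = 10
|LM| = √((4)² + (3)²) = √25 = 5
|MN| = √((6)² + (8)²) = √100 = 10
|NO| = √((8)² + (0)²) = √64 = 8
|OJ| = √((0)² + (-14)²) = √196 = 14
Perimeter = 13 + 10 + 5 + 10 + 8 + 14 = 60.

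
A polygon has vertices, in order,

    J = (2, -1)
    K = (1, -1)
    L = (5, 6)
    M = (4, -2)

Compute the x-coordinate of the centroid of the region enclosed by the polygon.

3.375

Apply the surveyor's formula. First the cross-terms c_i = x_i·y_{i+1} − x_{i+1}·y_i:
  -1, 11, -34, 0  ⇒  2A = -24, A = -12.
Then Σ (x_i + x_{i+1})·c_i = -243, so x̄ = -243 / (6·(-12)) = 3.375.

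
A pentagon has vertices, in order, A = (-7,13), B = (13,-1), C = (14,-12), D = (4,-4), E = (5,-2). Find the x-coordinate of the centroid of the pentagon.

Apply Gauss's area formula. First the cross-terms c_i = x_i·y_{i+1} − x_{i+1}·y_i:
  -162, -142, -8, 12, 51  ⇒  2A = -249, A = -124.5.
Then Σ (x_i + x_{i+1})·c_i = -4944, so x̄ = -4944 / (6·(-124.5)) = 1648/249.

1648/249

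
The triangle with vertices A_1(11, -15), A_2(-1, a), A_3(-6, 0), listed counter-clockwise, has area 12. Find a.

Write out the shoelace sum; only the two edges meeting at A_2 involve a:
2·Area = [(11·a − (-1)·(-15)) + ((-1)·0 − (-6)·a)] + 90
       = 17·a + 75 = 24
⇒ a = -3.

-3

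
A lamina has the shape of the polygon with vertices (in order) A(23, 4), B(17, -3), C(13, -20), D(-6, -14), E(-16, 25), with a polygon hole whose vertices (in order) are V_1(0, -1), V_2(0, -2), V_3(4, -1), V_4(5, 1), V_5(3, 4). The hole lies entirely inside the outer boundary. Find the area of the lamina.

861

Outer boundary:
Cross-terms: -137, -301, -302, -374, -639  ⇒  Σ = -1753
Area = |Σ|/2 = 876.5.
Hole:
Apply the surveyor's formula: 2A = Σ (x_i·y_{i+1} − x_{i+1}·y_i), indices taken mod 5.
Cross-terms: 0, 8, 9, 17, -3  ⇒  Σ = 31
Area = |Σ|/2 = 15.5.
Net area = 876.5 − 15.5 = 861.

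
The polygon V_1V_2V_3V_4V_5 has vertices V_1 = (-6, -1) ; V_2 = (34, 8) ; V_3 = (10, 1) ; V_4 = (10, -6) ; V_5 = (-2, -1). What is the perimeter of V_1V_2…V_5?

|V_1V_2| = √((40)² + (9)²) = √1681 = 41
|V_2V_3| = √((-24)² + (-7)²) = √625 = 25
|V_3V_4| = √((0)² + (-7)²) = √49 = 7
|V_4V_5| = √((-12)² + (5)²) = √169 = 13
|V_5V_1| = √((-4)² + (0)²) = √16 = 4
Perimeter = 41 + 25 + 7 + 13 + 4 = 90.

90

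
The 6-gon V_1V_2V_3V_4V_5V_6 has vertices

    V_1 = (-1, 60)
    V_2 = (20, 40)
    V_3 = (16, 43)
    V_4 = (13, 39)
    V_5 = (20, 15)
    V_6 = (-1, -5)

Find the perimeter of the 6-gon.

158

|V_1V_2| = √((21)² + (-20)²) = √841 = 29
|V_2V_3| = √((-4)² + (3)²) = √25 = 5
|V_3V_4| = √((-3)² + (-4)²) = √25 = 5
|V_4V_5| = √((7)² + (-24)²) = √625 = 25
|V_5V_6| = √((-21)² + (-20)²) = √841 = 29
|V_6V_1| = √((0)² + (65)²) = √4225 = 65
Perimeter = 29 + 5 + 5 + 25 + 29 + 65 = 158.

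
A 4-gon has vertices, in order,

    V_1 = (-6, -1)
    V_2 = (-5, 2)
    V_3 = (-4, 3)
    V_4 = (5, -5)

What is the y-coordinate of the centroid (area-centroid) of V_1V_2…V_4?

-74/81

Apply the surveyor's formula. First the cross-terms c_i = x_i·y_{i+1} − x_{i+1}·y_i:
  -17, -7, 5, -35  ⇒  2A = -54, A = -27.
Then Σ (y_i + y_{i+1})·c_i = 148, so ȳ = 148 / (6·(-27)) = -74/81.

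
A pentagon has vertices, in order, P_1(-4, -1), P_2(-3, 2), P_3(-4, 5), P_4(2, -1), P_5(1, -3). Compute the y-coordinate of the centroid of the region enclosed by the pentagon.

Apply the shoelace formula. First the cross-terms c_i = x_i·y_{i+1} − x_{i+1}·y_i:
  -11, -7, -6, -5, -13  ⇒  2A = -42, A = -21.
Then Σ (y_i + y_{i+1})·c_i = -12, so ȳ = -12 / (6·(-21)) = 2/21.

2/21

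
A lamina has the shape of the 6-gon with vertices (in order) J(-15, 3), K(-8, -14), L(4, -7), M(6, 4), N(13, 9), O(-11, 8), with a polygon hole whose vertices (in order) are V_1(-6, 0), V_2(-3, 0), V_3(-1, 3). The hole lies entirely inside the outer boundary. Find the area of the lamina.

Outer boundary:
Apply the surveyor's formula: 2A = Σ (x_i·y_{i+1} − x_{i+1}·y_i), indices taken mod 6.
Σ = (234) + (112) + (58) + (2) + (203) + (87) = 696
Area = |Σ|/2 = 348.
Hole:
Apply the shoelace formula: 2A = Σ (x_i·y_{i+1} − x_{i+1}·y_i), indices taken mod 3.
Σ = (0) + (-9) + (18) = 9
Area = |Σ|/2 = 4.5.
Net area = 348 − 4.5 = 343.5.

343.5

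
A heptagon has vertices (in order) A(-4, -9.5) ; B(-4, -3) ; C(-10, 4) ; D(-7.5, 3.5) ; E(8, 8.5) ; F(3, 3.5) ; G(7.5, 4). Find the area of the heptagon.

117.875

Apply the shoelace (surveyor's) formula: 2A = Σ (x_i·y_{i+1} − x_{i+1}·y_i), indices taken mod 7.
Σ = (-26) + (-46) + (-5) + (-91.75) + (2.5) + (-14.25) + (-55.25) = -235.75
Area = |Σ|/2 = 117.875.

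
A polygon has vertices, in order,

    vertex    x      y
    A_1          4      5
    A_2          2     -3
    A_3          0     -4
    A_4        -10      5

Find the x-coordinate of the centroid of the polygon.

-1.6

Apply Gauss's area formula. First the cross-terms c_i = x_i·y_{i+1} − x_{i+1}·y_i:
  -22, -8, -40, -70  ⇒  2A = -140, A = -70.
Then Σ (x_i + x_{i+1})·c_i = 672, so x̄ = 672 / (6·(-70)) = -1.6.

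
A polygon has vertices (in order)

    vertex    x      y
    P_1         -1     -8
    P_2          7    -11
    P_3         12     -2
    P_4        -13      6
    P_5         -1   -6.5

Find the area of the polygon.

161.5

Apply the shoelace formula: 2A = Σ (x_i·y_{i+1} − x_{i+1}·y_i), indices taken mod 5.
Σ = (67) + (118) + (46) + (90.5) + (1.5) = 323
Area = |Σ|/2 = 161.5.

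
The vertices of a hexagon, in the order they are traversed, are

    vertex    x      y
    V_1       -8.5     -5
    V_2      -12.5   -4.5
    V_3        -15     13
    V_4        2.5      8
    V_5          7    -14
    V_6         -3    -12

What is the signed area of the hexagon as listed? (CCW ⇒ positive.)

Σ = (-24.25) + (-230) + (-152.5) + (-91) + (-126) + (-87) = -710.75
Signed area = Σ/2 = -355.375 (negative ⇒ clockwise traversal).

-355.375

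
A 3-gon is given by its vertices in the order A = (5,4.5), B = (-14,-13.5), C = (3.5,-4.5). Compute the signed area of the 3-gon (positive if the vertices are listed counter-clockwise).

72

Apply the shoelace (surveyor's) formula: 2A = Σ (x_i·y_{i+1} − x_{i+1}·y_i), indices taken mod 3.
A→B: (5)(-13.5) − (-14)(4.5) = -4.5
B→C: (-14)(-4.5) − (3.5)(-13.5) = 110.25
C→A: (3.5)(4.5) − (5)(-4.5) = 38.25
Σ = 144
Signed area = Σ/2 = 72 (positive ⇒ counter-clockwise traversal).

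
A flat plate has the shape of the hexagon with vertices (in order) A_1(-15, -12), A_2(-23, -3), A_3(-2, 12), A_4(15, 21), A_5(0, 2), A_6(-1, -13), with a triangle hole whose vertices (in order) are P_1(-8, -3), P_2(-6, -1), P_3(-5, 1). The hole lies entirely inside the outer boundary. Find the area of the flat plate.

Outer boundary:
Σ = (-231) + (-282) + (-222) + (30) + (2) + (-183) = -886
Area = |Σ|/2 = 443.
Hole:
Σ = (-10) + (-11) + (23) = 2
Area = |Σ|/2 = 1.
Net area = 443 − 1 = 442.

442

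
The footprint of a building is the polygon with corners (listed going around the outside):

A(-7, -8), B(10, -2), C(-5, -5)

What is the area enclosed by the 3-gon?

19.5

Apply the shoelace (surveyor's) formula: 2A = Σ (x_i·y_{i+1} − x_{i+1}·y_i), indices taken mod 3.
Σ = (94) + (-60) + (5) = 39
Area = |Σ|/2 = 19.5.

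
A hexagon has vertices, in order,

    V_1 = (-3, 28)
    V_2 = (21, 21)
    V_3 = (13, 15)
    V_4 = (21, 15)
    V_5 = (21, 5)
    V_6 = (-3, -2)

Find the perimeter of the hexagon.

|V_1V_2| = √((24)² + (-7)²) = √625 = 25
|V_2V_3| = √((-8)² + (-6)²) = √100 = 10
|V_3V_4| = √((8)² + (0)²) = √64 = 8
|V_4V_5| = √((0)² + (-10)²) = √100 = 10
|V_5V_6| = √((-24)² + (-7)²) = √625 = 25
|V_6V_1| = √((0)² + (30)²) = √900 = 30
Perimeter = 25 + 10 + 8 + 10 + 25 + 30 = 108.

108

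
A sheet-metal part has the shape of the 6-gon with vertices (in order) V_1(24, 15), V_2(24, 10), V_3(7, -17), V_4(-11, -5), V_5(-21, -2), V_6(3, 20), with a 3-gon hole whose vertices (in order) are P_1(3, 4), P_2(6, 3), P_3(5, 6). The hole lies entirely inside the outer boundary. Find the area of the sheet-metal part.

Outer boundary:
Apply the surveyor's formula: 2A = Σ (x_i·y_{i+1} − x_{i+1}·y_i), indices taken mod 6.
Cross-terms: -120, -478, -222, -83, -414, -435  ⇒  Σ = -1752
Area = |Σ|/2 = 876.
Hole:
Σ = (-15) + (21) + (2) = 8
Area = |Σ|/2 = 4.
Net area = 876 − 4 = 872.

872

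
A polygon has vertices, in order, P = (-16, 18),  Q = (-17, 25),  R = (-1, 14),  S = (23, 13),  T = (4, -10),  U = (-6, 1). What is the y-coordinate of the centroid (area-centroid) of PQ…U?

Apply the shoelace (surveyor's) formula. First the cross-terms c_i = x_i·y_{i+1} − x_{i+1}·y_i:
  -94, -213, -335, -282, -56, -92  ⇒  2A = -1072, A = -536.
Then Σ (y_i + y_{i+1})·c_i = -23484, so ȳ = -23484 / (6·(-536)) = 1957/268.

1957/268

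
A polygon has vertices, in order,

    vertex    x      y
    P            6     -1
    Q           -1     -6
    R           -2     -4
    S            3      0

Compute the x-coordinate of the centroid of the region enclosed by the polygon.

44/27

Apply the surveyor's formula. First the cross-terms c_i = x_i·y_{i+1} − x_{i+1}·y_i:
  -37, -8, 12, -3  ⇒  2A = -36, A = -18.
Then Σ (x_i + x_{i+1})·c_i = -176, so x̄ = -176 / (6·(-18)) = 44/27.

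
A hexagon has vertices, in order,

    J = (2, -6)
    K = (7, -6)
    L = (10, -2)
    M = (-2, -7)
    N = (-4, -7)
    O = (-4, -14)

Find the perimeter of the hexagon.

|JK| = √((5)² + (0)²) = √25 = 5
|KL| = √((3)² + (4)²) = √25 = 5
|LM| = √((-12)² + (-5)²) = √169 = 13
|MN| = √((-2)² + (0)²) = √4 = 2
|NO| = √((0)² + (-7)²) = √49 = 7
|OJ| = √((6)² + (8)²) = √100 = 10
Perimeter = 5 + 5 + 13 + 2 + 7 + 10 = 42.

42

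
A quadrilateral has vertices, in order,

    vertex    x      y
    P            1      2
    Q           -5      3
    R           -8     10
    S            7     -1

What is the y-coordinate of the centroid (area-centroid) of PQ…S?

Apply Gauss's area formula. First the cross-terms c_i = x_i·y_{i+1} − x_{i+1}·y_i:
  13, -26, -62, 15  ⇒  2A = -60, A = -30.
Then Σ (y_i + y_{i+1})·c_i = -816, so ȳ = -816 / (6·(-30)) = 68/15.

68/15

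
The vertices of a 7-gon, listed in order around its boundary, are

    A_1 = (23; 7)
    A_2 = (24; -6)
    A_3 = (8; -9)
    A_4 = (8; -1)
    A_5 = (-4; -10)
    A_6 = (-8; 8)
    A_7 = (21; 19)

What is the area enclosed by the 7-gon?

608

Apply the shoelace formula: 2A = Σ (x_i·y_{i+1} − x_{i+1}·y_i), indices taken mod 7.
Cross-terms: -306, -168, 64, -84, -112, -320, -290  ⇒  Σ = -1216
Area = |Σ|/2 = 608.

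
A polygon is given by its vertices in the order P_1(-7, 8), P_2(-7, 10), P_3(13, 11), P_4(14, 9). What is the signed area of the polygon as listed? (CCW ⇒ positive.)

Apply the surveyor's formula: 2A = Σ (x_i·y_{i+1} − x_{i+1}·y_i), indices taken mod 4.
Σ = (-14) + (-207) + (-37) + (175) = -83
Signed area = Σ/2 = -41.5 (negative ⇒ clockwise traversal).

-41.5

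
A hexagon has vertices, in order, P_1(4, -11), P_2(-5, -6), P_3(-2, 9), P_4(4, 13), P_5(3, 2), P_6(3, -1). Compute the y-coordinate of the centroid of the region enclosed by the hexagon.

106/267

Apply the shoelace formula. First the cross-terms c_i = x_i·y_{i+1} − x_{i+1}·y_i:
  -79, -57, -62, -31, -9, -29  ⇒  2A = -267, A = -133.5.
Then Σ (y_i + y_{i+1})·c_i = -318, so ȳ = -318 / (6·(-133.5)) = 106/267.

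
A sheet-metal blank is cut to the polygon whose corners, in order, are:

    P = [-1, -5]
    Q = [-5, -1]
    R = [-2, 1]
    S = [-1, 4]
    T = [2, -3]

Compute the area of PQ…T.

Apply the shoelace formula: 2A = Σ (x_i·y_{i+1} − x_{i+1}·y_i), indices taken mod 5.
Σ = (-24) + (-7) + (-7) + (-5) + (-13) = -56
Area = |Σ|/2 = 28.

28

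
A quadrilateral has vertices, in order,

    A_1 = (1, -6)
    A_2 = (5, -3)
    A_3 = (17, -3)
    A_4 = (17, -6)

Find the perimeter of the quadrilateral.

|A_1A_2| = √((4)² + (3)²) = √25 = 5
|A_2A_3| = √((12)² + (0)²) = √144 = 12
|A_3A_4| = √((0)² + (-3)²) = √9 = 3
|A_4A_1| = √((-16)² + (0)²) = √256 = 16
Perimeter = 5 + 12 + 3 + 16 = 36.

36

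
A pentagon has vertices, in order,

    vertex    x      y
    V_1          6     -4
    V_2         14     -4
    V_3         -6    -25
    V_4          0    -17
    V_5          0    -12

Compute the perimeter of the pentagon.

62

|V_1V_2| = √((8)² + (0)²) = √64 = 8
|V_2V_3| = √((-20)² + (-21)²) = √841 = 29
|V_3V_4| = √((6)² + (8)²) = √100 = 10
|V_4V_5| = √((0)² + (5)²) = √25 = 5
|V_5V_1| = √((6)² + (8)²) = √100 = 10
Perimeter = 8 + 29 + 10 + 5 + 10 = 62.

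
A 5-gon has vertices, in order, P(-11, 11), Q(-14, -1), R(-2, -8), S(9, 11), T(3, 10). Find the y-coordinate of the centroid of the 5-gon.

Apply the shoelace (surveyor's) formula. First the cross-terms c_i = x_i·y_{i+1} − x_{i+1}·y_i:
  165, 110, 50, 57, 143  ⇒  2A = 525, A = 262.5.
Then Σ (y_i + y_{i+1})·c_i = 5010, so ȳ = 5010 / (6·262.5) = 334/105.

334/105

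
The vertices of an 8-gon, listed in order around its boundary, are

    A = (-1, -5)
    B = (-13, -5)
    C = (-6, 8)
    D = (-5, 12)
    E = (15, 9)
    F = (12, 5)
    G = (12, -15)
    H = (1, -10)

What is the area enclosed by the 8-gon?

422

Σ = (-60) + (-134) + (-32) + (-225) + (-33) + (-240) + (-105) + (-15) = -844
Area = |Σ|/2 = 422.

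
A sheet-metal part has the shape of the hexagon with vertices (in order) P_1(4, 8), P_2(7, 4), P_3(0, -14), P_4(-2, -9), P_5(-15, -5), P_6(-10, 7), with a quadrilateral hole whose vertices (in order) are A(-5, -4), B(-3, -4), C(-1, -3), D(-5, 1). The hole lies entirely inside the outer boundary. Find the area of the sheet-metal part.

Outer boundary:
Σ = (-40) + (-98) + (-28) + (-125) + (-155) + (-108) = -554
Area = |Σ|/2 = 277.
Hole:
Σ = (8) + (5) + (-16) + (25) = 22
Area = |Σ|/2 = 11.
Net area = 277 − 11 = 266.

266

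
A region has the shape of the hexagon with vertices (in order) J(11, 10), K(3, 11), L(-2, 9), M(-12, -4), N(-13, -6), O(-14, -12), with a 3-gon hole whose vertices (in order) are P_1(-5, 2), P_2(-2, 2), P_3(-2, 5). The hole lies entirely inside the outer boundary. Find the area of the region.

Outer boundary:
J→K: (11)(11) − (3)(10) = 91
K→L: (3)(9) − (-2)(11) = 49
L→M: (-2)(-4) − (-12)(9) = 116
M→N: (-12)(-6) − (-13)(-4) = 20
N→O: (-13)(-12) − (-14)(-6) = 72
O→J: (-14)(10) − (11)(-12) = -8
Σ = 340
Area = |Σ|/2 = 170.
Hole:
Σ = (-6) + (-6) + (21) = 9
Area = |Σ|/2 = 4.5.
Net area = 170 − 4.5 = 165.5.

165.5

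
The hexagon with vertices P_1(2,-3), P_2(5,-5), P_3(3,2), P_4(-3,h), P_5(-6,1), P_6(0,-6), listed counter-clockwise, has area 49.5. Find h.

2

The doubled signed area Σ (x_i y_{i+1} − x_{i+1} y_i) is linear in h.
With h=0 it equals 81; the coefficient of h is 9 (from the two edges through P_4).
So 9·h + 81 = 2·49.5 = 99 ⇒ h = 2.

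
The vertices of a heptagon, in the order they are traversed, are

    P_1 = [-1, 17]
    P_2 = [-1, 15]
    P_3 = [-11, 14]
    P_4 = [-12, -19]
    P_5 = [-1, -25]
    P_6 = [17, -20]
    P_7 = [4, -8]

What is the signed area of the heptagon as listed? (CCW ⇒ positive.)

Σ = (2) + (151) + (377) + (281) + (445) + (-56) + (60) = 1260
Signed area = Σ/2 = 630 (positive ⇒ counter-clockwise traversal).

630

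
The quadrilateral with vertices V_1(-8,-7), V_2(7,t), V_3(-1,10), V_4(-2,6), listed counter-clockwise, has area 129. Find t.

Write out the shoelace sum; only the two edges meeting at V_2 involve t:
2·Area = [((-8)·t − 7·(-7)) + (7·10 − (-1)·t)] + 76
       = -7·t + 195 = 258
⇒ t = -9.

-9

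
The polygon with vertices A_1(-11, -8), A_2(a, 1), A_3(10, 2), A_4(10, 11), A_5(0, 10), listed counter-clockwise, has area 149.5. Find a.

Write out the shoelace sum; only the two edges meeting at A_2 involve a:
2·Area = [((-11)·1 − a·(-8)) + (a·2 − 10·1)] + 300
       = 10·a + 279 = 299
⇒ a = 2.

2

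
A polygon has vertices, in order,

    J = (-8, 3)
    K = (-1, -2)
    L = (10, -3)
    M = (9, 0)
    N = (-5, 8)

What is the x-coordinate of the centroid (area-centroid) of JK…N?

20/57

Apply the shoelace (surveyor's) formula. First the cross-terms c_i = x_i·y_{i+1} − x_{i+1}·y_i:
  19, 23, 27, 72, 49  ⇒  2A = 190, A = 95.
Then Σ (x_i + x_{i+1})·c_i = 200, so x̄ = 200 / (6·95) = 20/57.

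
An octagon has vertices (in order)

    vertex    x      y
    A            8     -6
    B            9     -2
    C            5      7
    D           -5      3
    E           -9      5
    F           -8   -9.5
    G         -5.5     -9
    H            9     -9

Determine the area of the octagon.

A→B: (8)(-2) − (9)(-6) = 38
B→C: (9)(7) − (5)(-2) = 73
C→D: (5)(3) − (-5)(7) = 50
D→E: (-5)(5) − (-9)(3) = 2
E→F: (-9)(-9.5) − (-8)(5) = 125.5
F→G: (-8)(-9) − (-5.5)(-9.5) = 19.75
G→H: (-5.5)(-9) − (9)(-9) = 130.5
H→A: (9)(-6) − (8)(-9) = 18
Σ = 456.75
Area = |Σ|/2 = 228.375.

228.375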